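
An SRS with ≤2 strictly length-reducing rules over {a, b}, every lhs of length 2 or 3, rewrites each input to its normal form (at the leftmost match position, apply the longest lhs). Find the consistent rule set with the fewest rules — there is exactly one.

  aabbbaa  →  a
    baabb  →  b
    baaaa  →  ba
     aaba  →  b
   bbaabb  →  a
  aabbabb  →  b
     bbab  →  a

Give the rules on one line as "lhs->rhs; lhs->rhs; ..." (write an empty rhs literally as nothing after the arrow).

aa->b; bb->a

  | aabbbaa => bbbbaa => abbaa => aaaa => baa => bb => a
  | baabb => bbbb => abb => aa => b
  | baaaa => bbaa => aaa => ba
  | aaba => bba => aa => b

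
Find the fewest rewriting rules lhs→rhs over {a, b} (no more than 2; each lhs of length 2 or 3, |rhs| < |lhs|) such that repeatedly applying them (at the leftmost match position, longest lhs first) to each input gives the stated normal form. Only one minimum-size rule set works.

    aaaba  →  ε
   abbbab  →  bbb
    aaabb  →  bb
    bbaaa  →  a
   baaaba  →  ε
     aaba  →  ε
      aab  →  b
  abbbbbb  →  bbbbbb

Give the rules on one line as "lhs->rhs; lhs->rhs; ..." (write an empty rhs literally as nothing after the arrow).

ab->b; ba->

  | aaaba => aaba => aba => ba => ε
  | abbbab => bbbab => bbb
  | aaabb => aabb => abb => bb
  | bbaaa => baa => a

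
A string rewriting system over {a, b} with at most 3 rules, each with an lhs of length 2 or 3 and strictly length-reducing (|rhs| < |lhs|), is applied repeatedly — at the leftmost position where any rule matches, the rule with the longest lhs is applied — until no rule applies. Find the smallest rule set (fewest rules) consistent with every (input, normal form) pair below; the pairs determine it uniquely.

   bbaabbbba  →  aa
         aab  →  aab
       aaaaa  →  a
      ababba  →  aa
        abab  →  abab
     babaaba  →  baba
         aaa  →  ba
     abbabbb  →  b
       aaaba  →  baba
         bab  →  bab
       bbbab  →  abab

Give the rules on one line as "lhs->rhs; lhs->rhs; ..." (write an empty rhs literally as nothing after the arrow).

  | bbaabbbba => aaabbbba => babbbba => baabba => bba => aa
  | aab
  | aaaaa => baaa => a
  | ababba => abaaa => aa

aaa->ba; baa->; bb->a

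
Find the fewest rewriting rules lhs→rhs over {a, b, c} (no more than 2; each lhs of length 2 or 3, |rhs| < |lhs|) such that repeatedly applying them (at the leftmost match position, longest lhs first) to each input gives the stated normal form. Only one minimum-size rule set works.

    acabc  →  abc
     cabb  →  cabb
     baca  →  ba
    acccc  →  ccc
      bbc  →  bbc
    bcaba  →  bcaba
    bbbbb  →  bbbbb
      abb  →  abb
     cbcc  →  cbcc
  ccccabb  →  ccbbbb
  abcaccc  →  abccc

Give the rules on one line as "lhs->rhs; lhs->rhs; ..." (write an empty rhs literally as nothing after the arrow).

ac->; cca->bb

  | acabc => abc
  | cabb
  | baca => ba
  | acccc => ccc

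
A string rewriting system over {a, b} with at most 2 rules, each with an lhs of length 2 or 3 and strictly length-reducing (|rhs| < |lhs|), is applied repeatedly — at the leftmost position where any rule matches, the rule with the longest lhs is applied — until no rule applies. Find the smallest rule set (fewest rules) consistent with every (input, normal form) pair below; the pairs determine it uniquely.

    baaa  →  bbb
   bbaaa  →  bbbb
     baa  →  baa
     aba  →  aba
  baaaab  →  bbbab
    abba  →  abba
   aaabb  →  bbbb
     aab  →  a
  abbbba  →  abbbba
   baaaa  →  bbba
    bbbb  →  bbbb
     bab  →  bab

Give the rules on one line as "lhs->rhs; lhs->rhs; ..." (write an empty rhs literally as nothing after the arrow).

  | baaa => bbb
  | bbaaa => bbbb
  | baa
  | aba

aaa->bb; aab->a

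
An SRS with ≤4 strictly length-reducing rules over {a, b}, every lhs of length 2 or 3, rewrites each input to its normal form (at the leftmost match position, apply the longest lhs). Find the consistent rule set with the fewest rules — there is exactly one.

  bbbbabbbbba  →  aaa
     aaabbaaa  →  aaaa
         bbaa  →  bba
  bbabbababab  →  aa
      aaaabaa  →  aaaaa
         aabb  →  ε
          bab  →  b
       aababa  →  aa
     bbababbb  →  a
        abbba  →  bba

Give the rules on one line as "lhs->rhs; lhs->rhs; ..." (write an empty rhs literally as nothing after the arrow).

  | bbbbabbbbba => aababbbbba => aabbbbba => abbbba => bbba => aaa
  | aaabbaaa => aabaaa => aaaa
  | bbaa => bba
  | bbabbababab => bbbababab => aaababab => aaabab => aaab => aa

ab->; baa->ba; bbb->aa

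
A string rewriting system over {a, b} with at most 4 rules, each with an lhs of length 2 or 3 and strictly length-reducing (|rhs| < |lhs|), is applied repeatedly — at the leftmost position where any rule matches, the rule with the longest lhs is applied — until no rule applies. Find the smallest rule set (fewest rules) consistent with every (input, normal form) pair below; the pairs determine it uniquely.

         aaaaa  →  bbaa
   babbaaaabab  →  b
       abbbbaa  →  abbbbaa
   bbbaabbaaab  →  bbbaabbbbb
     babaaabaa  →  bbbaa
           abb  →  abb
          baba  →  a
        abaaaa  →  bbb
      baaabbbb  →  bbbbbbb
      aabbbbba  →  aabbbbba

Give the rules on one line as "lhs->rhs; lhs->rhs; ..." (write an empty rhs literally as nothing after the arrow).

  | aaaaa => bbaa
  | babbaaaabab => baaaabab => bbbabab => bbab => b
  | abbbbaa
  | bbbaabbaaab => bbbaabbbbb

aaa->bb; aba->b; bab->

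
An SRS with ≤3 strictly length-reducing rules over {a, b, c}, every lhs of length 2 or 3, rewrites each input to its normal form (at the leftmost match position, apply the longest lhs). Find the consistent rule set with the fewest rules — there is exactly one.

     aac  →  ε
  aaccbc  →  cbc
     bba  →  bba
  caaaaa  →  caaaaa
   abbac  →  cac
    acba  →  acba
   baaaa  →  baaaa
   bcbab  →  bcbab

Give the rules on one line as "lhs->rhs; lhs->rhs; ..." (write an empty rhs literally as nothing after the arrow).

  | aac => ε
  | aaccbc => cbc
  | bba
  | caaaaa

aac->; abb->c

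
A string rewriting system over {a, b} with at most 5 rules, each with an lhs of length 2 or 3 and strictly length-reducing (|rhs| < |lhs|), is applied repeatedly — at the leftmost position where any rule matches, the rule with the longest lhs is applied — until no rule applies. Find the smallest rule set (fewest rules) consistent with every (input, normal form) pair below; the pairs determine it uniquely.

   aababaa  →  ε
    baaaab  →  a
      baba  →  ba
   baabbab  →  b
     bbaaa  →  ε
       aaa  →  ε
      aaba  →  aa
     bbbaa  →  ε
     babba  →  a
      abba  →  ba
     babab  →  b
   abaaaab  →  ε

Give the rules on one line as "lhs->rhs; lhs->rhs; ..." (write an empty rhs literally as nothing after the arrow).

  | aababaa => aabaa => aaa => bb => ε
  | baaaab => bbbab => aab => a
  | baba => ba
  | baabbab => babab => bab => b

aaa->bb; ab->; bb->; bbb->a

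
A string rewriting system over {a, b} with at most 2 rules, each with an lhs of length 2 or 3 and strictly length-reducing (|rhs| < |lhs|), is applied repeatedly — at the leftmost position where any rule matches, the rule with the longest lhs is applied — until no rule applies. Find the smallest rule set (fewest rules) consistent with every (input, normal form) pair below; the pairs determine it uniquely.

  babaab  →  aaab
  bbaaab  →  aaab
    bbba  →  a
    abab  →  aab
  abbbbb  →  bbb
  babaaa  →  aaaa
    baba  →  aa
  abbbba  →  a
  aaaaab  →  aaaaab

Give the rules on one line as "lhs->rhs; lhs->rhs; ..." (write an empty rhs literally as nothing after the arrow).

abb->; ba->a

  | babaab => abaab => aaab
  | bbaaab => baaab => aaab
  | bbba => bba => ba => a
  | abab => aab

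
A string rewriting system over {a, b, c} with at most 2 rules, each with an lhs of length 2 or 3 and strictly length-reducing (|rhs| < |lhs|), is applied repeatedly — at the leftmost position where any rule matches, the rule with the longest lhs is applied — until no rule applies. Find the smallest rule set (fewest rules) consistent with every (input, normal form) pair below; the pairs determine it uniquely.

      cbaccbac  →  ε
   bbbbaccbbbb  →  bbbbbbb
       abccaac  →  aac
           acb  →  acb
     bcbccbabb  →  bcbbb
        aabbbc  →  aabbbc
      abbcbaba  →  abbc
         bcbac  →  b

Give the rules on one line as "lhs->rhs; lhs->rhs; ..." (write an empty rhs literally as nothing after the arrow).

ba->; cc->

  | cbaccbac => cccbac => cbac => cc => ε
  | bbbbaccbbbb => bbbccbbbb => bbbbbbb
  | abccaac => abaac => aac
  | acb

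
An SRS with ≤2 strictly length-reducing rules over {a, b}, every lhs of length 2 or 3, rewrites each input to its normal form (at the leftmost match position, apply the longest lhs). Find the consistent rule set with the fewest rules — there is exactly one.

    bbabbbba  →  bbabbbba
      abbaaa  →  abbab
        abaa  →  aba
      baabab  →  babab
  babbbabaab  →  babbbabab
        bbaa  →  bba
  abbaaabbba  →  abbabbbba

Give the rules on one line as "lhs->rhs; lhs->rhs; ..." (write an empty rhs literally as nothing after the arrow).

aa->a; aaa->ab

  | bbabbbba
  | abbaaa => abbab
  | abaa => aba
  | baabab => babab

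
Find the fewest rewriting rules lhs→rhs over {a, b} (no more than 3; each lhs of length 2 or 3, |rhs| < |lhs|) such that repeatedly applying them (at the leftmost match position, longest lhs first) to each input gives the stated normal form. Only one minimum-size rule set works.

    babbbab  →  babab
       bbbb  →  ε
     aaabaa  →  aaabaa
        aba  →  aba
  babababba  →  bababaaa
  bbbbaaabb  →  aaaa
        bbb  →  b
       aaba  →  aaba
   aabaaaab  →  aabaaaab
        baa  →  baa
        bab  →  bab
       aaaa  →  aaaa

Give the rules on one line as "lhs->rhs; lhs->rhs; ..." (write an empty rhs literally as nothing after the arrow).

bb->; bba->aa

  | babbbab => babab
  | bbbb => bb => ε
  | aaabaa
  | aba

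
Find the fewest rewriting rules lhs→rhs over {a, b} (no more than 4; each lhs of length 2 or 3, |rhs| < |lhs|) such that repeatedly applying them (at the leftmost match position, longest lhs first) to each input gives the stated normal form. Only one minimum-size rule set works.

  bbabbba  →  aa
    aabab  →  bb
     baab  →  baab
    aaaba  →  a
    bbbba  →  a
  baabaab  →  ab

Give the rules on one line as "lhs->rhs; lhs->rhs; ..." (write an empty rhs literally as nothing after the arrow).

aaa->b; aba->aa; bba->a

  | bbabbba => abbba => aba => aa
  | aabab => aaab => bb
  | baab
  | aaaba => bba => a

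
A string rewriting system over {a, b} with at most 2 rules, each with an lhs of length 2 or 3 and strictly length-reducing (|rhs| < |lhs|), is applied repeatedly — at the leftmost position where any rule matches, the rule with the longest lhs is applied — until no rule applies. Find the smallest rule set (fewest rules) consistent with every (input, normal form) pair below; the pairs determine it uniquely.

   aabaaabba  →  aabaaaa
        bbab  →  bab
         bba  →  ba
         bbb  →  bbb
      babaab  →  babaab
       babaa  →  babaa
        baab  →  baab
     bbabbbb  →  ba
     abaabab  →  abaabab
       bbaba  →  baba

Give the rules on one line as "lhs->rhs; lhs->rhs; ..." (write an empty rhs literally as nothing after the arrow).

abb->a; bba->ba

  | aabaaabba => aabaaaa
  | bbab => bab
  | bba => ba
  | bbb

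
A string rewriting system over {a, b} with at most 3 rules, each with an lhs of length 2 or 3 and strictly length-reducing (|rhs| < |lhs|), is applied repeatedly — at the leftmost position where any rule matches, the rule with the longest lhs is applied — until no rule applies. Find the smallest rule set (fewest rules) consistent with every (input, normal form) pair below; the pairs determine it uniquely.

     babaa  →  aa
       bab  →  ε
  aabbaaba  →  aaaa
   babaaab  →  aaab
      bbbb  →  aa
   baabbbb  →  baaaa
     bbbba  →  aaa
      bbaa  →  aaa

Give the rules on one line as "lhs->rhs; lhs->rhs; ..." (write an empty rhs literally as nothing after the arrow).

  | babaa => aa
  | bab => ε
  | aabbaaba => aaaaaba => aaaa
  | babaaab => aaab

aba->; bab->; bb->a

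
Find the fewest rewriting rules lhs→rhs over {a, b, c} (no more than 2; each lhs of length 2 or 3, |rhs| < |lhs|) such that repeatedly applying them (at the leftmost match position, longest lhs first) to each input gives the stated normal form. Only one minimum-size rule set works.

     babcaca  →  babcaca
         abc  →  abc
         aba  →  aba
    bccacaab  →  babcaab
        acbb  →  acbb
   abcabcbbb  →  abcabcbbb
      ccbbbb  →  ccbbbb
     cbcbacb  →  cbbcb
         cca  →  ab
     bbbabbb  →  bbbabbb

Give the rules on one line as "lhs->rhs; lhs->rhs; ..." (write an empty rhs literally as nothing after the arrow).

  | babcaca
  | abc
  | aba
  | bccacaab => babcaab

cba->b; cca->ab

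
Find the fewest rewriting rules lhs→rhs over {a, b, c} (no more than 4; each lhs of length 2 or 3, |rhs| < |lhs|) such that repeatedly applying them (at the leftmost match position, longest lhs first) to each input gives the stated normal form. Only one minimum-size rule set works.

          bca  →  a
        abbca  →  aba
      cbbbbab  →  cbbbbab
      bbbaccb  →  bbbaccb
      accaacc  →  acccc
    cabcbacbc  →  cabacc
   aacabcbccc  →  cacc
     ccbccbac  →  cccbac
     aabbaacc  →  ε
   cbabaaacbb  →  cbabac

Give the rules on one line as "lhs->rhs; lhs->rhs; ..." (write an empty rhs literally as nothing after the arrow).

aa->; acb->ac; bc->

  | bca => a
  | abbca => aba
  | cbbbbab
  | bbbaccb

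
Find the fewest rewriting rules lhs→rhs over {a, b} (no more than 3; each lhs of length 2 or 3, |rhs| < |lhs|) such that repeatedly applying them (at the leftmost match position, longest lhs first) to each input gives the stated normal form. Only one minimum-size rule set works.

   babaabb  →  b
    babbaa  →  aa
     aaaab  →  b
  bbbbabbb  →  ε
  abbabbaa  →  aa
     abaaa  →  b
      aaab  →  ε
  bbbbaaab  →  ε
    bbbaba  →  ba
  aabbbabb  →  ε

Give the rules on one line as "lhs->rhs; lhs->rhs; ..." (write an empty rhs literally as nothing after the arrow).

aaa->b; ab->; bb->

  | babaabb => baabb => bab => b
  | babbaa => bbaa => aa
  | aaaab => bab => b
  | bbbbabbb => bbabbb => abbb => bb => ε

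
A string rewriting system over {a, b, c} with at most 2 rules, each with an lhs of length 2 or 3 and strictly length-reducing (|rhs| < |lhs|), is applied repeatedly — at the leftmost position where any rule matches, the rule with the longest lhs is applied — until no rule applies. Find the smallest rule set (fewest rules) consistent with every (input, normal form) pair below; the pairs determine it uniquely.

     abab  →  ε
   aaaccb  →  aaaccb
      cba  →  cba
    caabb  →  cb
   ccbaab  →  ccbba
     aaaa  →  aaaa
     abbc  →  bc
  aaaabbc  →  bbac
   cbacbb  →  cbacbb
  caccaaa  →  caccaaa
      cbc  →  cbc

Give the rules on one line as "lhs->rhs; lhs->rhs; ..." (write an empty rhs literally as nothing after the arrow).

aab->ba; ab->

  | abab => ab => ε
  | aaaccb
  | cba
  | caabb => cbab => cb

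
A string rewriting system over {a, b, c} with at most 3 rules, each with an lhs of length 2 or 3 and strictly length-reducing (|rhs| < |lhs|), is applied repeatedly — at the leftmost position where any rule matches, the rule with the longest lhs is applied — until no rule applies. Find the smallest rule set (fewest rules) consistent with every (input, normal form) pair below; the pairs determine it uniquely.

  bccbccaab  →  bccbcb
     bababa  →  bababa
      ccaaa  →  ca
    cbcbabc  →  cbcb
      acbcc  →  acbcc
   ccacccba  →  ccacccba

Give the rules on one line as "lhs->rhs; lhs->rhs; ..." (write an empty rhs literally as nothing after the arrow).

abc->; caa->

  | bccbccaab => bccbcb
  | bababa
  | ccaaa => ca
  | cbcbabc => cbcb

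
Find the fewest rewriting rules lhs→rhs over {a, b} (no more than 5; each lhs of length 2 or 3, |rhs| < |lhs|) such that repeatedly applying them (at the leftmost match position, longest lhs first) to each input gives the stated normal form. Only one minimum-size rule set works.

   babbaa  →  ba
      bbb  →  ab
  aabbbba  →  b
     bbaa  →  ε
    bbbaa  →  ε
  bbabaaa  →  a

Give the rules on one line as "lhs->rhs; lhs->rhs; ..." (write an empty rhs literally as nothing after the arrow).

aa->b; aaa->; aba->aa; bb->a

  | babbaa => baaaa => ba
  | bbb => ab
  | aabbbba => bbbbba => abbba => aaba => bba => aa => b
  | bbaa => aaa => ε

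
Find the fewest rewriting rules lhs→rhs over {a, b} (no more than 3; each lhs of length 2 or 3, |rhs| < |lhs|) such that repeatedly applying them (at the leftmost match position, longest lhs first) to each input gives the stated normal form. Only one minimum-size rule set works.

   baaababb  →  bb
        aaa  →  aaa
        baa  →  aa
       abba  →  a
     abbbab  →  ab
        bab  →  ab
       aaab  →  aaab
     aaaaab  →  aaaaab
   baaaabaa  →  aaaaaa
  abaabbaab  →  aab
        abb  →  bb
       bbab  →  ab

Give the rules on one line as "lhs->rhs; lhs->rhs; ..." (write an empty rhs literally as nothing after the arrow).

abb->bb; ba->a

  | baaababb => aaababb => aaaabb => aaabb => aabb => abb => bb
  | aaa
  | baa => aa
  | abba => bba => ba => a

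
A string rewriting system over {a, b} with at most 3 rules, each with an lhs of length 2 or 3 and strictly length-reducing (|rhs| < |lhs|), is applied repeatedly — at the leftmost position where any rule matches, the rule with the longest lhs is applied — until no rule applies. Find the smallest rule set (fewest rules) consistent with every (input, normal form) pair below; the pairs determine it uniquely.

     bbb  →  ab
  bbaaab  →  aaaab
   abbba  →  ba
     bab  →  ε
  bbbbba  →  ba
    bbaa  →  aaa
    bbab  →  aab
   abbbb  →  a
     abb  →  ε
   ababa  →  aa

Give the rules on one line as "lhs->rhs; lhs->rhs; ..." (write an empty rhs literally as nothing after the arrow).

abb->; bab->; bb->a

  | bbb => ab
  | bbaaab => aaaab
  | abbba => ba
  | bab => ε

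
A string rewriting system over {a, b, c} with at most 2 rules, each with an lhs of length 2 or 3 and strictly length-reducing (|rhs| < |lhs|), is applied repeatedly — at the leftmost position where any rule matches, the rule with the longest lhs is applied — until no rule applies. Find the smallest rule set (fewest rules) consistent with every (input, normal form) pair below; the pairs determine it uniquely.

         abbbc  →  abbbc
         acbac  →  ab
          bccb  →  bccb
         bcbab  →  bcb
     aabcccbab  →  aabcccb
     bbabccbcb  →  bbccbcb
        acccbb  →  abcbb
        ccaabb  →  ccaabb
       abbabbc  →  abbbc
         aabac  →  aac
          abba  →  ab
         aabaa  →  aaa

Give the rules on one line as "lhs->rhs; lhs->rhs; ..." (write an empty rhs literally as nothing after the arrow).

  | abbbc
  | acbac => acc => ab
  | bccb
  | bcbab => bcb

acc->ab; ba->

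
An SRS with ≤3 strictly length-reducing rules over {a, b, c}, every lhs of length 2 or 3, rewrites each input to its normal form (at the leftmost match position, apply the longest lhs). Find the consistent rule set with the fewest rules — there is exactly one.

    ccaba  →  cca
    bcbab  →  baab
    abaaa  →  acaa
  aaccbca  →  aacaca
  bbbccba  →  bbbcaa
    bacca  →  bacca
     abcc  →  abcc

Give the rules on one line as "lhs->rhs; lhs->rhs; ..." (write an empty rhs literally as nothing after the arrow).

  | ccaba => cca
  | bcbab => baab
  | abaaa => acaa
  | aaccbca => aacaca

aba->ac; cab->c; cb->a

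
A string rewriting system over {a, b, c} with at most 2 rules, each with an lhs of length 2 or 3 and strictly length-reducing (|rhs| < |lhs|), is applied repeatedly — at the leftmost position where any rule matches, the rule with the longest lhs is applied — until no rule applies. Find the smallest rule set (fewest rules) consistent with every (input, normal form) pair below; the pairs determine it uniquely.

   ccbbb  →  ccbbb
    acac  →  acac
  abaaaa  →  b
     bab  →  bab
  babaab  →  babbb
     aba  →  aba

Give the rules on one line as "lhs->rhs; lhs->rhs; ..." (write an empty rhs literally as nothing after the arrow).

  | ccbbb
  | acac
  | abaaaa => abbaa => aa => b
  | bab

aa->b; bba->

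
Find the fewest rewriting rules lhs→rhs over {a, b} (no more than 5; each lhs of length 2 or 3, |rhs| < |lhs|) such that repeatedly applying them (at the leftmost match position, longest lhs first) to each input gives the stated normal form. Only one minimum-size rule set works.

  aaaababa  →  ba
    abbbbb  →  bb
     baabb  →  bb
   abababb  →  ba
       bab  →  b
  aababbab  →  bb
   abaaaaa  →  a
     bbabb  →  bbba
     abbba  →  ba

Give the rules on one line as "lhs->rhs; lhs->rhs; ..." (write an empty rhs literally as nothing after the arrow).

aa->; ab->; abb->ba; baa->

  | aaaababa => aababa => baba => ba
  | abbbbb => babbb => bbab => bb
  | baabb => bb
  | abababb => ababb => abb => ba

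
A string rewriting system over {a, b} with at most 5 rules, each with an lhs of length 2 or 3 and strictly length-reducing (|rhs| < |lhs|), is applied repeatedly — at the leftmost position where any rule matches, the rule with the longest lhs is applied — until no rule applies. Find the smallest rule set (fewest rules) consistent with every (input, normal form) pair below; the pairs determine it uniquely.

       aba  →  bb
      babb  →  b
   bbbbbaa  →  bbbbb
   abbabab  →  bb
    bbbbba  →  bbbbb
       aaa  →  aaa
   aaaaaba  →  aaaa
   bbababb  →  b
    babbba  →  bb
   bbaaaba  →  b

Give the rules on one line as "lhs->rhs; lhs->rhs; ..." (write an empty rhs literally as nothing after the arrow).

ab->a; aba->bb; ba->b; bab->

  | aba => bb
  | babb => b
  | bbbbbaa => bbbbba => bbbbb
  | abbabab => ababab => bbbab => bb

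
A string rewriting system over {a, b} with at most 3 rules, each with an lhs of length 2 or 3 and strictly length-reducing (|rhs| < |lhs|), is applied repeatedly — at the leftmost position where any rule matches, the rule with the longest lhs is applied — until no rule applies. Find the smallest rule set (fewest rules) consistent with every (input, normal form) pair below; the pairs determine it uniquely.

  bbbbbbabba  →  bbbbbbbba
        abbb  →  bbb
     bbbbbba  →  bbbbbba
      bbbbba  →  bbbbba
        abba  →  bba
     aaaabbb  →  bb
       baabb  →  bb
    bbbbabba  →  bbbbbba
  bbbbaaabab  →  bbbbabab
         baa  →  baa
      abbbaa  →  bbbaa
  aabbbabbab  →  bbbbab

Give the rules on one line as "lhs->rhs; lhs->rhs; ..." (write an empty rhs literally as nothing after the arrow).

aaa->a; aab->; abb->bb

  | bbbbbbabba => bbbbbbbba
  | abbb => bbb
  | bbbbbba
  | bbbbba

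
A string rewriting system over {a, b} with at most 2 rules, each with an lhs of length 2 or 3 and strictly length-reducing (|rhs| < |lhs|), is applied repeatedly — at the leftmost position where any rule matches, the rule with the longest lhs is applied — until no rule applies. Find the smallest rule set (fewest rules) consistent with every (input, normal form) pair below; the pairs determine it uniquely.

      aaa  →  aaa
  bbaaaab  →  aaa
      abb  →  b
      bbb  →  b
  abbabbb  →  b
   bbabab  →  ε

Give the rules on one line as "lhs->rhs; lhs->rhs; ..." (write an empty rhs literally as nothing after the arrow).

ab->; bb->

  | aaa
  | bbaaaab => aaaab => aaa
  | abb => b
  | bbb => b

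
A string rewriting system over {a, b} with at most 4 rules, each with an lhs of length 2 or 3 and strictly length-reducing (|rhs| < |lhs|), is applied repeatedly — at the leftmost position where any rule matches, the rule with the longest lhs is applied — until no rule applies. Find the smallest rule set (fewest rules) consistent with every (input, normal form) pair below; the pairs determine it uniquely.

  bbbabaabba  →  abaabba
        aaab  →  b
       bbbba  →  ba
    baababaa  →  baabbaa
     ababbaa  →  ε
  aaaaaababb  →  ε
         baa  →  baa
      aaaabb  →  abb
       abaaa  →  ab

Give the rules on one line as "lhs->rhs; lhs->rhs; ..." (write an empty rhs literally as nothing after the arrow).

  | bbbabaabba => abaabba
  | aaab => b
  | bbbba => ba
  | baababaa => baabbaa

aaa->; bab->bb; bbb->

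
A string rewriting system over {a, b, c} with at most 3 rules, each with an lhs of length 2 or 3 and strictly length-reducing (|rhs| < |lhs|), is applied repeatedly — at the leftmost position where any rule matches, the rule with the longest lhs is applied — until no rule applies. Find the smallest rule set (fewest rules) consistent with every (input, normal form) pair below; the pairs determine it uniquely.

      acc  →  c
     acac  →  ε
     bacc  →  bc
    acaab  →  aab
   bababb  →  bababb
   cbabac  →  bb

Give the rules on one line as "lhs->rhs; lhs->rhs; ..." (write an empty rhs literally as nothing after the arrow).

ac->; cba->b

  | acc => c
  | acac => ac => ε
  | bacc => bc
  | acaab => aab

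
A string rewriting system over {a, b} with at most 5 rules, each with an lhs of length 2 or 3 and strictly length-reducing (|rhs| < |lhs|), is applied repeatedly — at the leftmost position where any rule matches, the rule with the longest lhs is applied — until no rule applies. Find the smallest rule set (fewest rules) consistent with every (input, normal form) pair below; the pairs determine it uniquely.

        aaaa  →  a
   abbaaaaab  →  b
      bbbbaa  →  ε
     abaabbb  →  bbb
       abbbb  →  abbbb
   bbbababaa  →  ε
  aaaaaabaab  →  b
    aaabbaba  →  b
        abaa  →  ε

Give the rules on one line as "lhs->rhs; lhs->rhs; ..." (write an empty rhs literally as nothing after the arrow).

  | aaaa => a
  | abbaaaaab => abaaaaab => aaaaaab => aaab => b
  | bbbbaa => bbbaa => bbaa => baa => aa => ε
  | abaabbb => aaabbb => bbb

aa->; aaa->; ba->; baa->aa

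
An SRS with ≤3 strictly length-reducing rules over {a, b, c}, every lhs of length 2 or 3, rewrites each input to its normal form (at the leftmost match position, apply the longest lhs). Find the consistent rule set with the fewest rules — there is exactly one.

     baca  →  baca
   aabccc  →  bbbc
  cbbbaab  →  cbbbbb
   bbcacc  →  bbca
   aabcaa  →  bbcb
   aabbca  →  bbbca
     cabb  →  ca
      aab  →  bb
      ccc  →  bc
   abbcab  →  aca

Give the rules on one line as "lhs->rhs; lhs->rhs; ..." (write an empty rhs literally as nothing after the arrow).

  | baca
  | aabccc => bbccc => bbbc
  | cbbbaab => cbbbbb
  | bbcacc => bbcab => bbca

aa->b; ab->a; cc->b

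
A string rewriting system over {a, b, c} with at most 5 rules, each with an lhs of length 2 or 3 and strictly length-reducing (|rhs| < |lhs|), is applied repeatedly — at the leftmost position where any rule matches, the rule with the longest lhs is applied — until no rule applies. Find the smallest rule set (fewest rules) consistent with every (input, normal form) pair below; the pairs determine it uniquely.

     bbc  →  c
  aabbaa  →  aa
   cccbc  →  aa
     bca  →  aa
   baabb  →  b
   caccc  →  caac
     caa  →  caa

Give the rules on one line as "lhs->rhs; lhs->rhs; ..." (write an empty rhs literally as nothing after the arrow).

  | bbc => bc => c
  | aabbaa => abaa => aa
  | cccbc => acbc => acc => aa
  | bca => aa

ab->; bc->c; bca->aa; cc->a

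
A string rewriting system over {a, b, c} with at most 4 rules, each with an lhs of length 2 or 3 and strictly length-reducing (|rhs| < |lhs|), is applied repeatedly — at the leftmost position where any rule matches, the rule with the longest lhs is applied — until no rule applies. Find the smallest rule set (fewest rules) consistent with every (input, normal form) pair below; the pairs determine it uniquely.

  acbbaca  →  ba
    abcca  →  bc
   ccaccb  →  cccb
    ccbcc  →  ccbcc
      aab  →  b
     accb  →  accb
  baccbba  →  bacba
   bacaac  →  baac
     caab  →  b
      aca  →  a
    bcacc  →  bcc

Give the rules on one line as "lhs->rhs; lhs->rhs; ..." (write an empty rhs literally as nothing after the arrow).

  | acbbaca => abaca => baca => ba
  | abcca => bcca => bc
  | ccaccb => cccb
  | ccbcc

ab->b; ca->; cbb->b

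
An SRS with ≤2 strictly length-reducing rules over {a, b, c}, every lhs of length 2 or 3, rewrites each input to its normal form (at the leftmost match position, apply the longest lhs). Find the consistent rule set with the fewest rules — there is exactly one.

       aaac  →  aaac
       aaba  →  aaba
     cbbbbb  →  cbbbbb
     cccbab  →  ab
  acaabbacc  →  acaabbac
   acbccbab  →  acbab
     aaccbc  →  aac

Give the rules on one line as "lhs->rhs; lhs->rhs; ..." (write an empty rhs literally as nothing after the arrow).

  | aaac
  | aaba
  | cbbbbb
  | cccbab => ccbab => ab

cc->c; ccb->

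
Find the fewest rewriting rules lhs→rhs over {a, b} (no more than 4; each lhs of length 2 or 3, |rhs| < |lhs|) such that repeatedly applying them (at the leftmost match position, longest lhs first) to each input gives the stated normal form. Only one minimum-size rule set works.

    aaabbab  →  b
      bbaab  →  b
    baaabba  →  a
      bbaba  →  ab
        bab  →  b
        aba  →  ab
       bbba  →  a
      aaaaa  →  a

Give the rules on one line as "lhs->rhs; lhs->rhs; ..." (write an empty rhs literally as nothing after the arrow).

  | aaabbab => abbab => aab => b
  | bbaab => aab => b
  | baaabba => baabba => babba => bbba => bba => a
  | bbaba => aba => ab

aa->; ba->b; bb->b; bba->a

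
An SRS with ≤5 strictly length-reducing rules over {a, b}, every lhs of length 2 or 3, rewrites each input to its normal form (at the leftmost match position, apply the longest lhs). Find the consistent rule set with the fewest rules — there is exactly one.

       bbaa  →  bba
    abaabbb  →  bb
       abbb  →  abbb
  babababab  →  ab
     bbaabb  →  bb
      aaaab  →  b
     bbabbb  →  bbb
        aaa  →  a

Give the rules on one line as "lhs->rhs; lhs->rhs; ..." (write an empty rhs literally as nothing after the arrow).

  | bbaa => bba
  | abaabbb => baabbb => babbb => bb
  | abbb
  | babababab => ababab => babab => ab

aa->; aba->ba; baa->ba; bab->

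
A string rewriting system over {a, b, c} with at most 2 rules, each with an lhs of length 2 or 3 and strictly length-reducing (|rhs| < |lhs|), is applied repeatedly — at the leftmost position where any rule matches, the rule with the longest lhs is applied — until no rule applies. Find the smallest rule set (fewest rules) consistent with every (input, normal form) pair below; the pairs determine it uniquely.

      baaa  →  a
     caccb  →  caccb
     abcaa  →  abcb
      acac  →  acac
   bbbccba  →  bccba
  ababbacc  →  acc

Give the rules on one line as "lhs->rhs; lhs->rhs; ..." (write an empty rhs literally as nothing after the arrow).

  | baaa => bba => a
  | caccb
  | abcaa => abcb
  | acac

aa->b; bb->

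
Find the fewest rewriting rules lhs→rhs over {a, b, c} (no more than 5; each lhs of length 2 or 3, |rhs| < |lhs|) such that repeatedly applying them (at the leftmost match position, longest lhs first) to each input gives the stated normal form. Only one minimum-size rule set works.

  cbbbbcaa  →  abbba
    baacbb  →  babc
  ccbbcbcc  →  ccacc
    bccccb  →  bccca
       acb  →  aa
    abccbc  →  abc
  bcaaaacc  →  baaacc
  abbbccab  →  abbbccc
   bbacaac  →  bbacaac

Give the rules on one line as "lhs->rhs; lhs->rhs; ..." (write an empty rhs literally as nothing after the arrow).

aab->bc; bca->b; cab->cc; cb->a

  | cbbbbcaa => abbbcaa => abbba
  | baacbb => baaab => babc
  | ccbbcbcc => cabcbcc => cccbcc => ccacc
  | bccccb => bccca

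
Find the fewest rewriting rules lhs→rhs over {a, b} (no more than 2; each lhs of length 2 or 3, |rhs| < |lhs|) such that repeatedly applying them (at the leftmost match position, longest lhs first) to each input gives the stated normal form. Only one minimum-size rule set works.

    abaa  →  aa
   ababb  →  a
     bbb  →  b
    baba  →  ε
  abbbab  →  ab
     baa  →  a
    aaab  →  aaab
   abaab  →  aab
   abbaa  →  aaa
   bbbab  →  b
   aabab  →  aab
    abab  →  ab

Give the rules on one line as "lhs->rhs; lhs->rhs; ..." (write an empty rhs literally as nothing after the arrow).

  | abaa => aa
  | ababb => abb => a
  | bbb => b
  | baba => ba => ε

ba->; bb->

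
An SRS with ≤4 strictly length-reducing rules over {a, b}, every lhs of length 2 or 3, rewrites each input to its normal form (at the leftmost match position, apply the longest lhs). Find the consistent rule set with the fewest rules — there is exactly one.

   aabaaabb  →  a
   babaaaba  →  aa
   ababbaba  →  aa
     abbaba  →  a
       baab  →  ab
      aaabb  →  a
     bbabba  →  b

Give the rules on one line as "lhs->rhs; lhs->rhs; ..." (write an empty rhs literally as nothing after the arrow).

  | aabaaabb => baaaabb => aaabb => abab => a
  | babaaaba => aaaba => abaa => aa
  | ababbaba => ababa => aa
  | abbaba => aba => a

aab->ba; ba->; bab->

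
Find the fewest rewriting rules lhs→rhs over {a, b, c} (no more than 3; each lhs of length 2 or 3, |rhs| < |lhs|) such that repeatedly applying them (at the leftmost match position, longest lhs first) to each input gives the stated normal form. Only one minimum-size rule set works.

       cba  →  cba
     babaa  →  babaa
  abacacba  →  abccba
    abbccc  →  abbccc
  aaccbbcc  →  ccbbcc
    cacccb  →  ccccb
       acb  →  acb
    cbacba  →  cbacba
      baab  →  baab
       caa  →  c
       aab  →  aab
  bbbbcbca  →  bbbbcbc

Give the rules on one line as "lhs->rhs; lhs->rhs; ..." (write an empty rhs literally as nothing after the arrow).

  | cba
  | babaa
  | abacacba => abaccba => abccba
  | abbccc

acc->cc; ca->c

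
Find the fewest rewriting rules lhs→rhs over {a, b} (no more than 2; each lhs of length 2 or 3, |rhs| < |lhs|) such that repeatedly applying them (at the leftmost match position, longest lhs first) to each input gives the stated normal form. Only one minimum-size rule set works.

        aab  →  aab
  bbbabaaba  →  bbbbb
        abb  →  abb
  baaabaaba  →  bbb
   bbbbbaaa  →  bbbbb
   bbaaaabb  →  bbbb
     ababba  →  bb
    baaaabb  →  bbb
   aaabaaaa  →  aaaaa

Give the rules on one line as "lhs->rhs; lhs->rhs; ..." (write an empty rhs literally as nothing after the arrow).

  | aab
  | bbbabaaba => bbbbaaba => bbbbaba => bbbbba => bbbbb
  | abb
  | baaabaaba => baabaaba => babaaba => bbaaba => bbaba => bbba => bbb

aba->; ba->b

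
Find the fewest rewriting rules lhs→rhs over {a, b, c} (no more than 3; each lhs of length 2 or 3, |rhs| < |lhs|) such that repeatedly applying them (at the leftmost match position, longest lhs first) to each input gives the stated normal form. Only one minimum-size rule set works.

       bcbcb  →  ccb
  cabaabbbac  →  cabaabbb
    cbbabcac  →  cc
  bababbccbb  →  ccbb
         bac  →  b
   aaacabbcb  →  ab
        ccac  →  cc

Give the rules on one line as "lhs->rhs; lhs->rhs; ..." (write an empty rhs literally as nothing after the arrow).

abc->c; ac->; bc->c

  | bcbcb => cbcb => ccb
  | cabaabbbac => cabaabbb
  | cbbabcac => cbbcac => cbcac => ccac => cc
  | bababbccbb => bababccbb => babccbb => bccbb => ccbb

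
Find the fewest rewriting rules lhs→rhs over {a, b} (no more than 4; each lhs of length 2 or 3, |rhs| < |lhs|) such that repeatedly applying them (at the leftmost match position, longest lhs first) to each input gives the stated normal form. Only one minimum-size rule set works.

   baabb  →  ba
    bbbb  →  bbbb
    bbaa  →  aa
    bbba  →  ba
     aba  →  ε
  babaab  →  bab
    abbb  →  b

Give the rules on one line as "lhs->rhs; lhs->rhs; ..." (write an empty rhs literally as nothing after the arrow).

  | baabb => ba
  | bbbb
  | bbaa => aa
  | bbba => ba

aba->; abb->; bba->a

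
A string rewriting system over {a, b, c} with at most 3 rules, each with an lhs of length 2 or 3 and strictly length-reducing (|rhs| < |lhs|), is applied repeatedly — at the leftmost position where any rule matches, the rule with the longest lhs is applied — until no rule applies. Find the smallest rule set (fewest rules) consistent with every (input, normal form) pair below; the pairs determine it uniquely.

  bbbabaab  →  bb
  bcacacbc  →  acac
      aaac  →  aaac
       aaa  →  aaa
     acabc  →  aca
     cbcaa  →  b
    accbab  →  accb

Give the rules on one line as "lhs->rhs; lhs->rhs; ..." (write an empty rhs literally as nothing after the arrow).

ba->; bc->; caa->b

  | bbbabaab => bbbaab => bbab => bb
  | bcacacbc => acacbc => acac
  | aaac
  | aaa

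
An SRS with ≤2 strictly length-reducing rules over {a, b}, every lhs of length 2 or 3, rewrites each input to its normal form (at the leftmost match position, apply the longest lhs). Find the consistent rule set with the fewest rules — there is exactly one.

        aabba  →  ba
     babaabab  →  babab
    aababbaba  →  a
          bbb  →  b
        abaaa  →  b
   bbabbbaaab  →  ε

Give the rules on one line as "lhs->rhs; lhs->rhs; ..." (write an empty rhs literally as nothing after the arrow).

aa->b; bb->

  | aabba => bbba => ba
  | babaabab => babbbab => babab
  | aababbaba => bbabbaba => abbaba => aaba => bba => a
  | bbb => b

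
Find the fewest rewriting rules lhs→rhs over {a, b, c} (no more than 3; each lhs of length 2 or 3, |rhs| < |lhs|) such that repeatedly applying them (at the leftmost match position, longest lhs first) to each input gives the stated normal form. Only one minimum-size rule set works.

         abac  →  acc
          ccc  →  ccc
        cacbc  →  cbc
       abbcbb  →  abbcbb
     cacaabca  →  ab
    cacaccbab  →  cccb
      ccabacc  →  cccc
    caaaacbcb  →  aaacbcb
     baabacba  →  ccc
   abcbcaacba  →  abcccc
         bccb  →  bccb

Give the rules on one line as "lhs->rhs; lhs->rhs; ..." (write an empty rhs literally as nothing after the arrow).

ba->c; ca->

  | abac => acc
  | ccc
  | cacbc => cbc
  | abbcbb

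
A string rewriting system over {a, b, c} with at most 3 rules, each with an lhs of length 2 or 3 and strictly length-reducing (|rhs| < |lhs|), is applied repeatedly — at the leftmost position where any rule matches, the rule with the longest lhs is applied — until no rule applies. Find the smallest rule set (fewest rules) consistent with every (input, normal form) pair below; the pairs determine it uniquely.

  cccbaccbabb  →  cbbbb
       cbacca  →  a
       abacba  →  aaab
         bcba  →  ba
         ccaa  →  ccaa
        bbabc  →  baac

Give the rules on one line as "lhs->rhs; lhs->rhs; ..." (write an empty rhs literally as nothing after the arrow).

  | cccbaccbabb => ccbbccbabb => ccbcbabb => ccbabb => cbbbb
  | cbacca => bbcca => bca => a
  | abacba => ababb => aaab
  | bcba => ba

bab->aa; bc->; cba->bb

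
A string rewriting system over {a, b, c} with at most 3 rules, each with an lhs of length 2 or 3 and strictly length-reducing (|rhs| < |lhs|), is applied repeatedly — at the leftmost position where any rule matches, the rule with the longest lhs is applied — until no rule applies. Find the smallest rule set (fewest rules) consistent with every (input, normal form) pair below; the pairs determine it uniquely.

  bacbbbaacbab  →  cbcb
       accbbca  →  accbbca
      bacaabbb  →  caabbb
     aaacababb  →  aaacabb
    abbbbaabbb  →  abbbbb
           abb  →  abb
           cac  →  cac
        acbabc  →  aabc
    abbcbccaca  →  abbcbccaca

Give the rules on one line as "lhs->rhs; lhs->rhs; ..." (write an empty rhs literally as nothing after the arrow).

  | bacbbbaacbab => cbbbaacbab => cbbacbab => cbcbab => cbcb
  | accbbca
  | bacaabbb => caabbb
  | aaacababb => aaacabb

acb->a; ba->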